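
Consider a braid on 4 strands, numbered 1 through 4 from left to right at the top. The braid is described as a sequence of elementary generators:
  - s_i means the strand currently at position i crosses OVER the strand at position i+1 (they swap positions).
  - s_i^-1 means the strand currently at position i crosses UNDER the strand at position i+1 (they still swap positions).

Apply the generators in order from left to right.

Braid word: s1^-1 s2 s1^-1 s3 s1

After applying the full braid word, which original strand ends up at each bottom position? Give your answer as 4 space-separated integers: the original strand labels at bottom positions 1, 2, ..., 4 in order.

Answer: 2 3 4 1

Derivation:
Gen 1 (s1^-1): strand 1 crosses under strand 2. Perm now: [2 1 3 4]
Gen 2 (s2): strand 1 crosses over strand 3. Perm now: [2 3 1 4]
Gen 3 (s1^-1): strand 2 crosses under strand 3. Perm now: [3 2 1 4]
Gen 4 (s3): strand 1 crosses over strand 4. Perm now: [3 2 4 1]
Gen 5 (s1): strand 3 crosses over strand 2. Perm now: [2 3 4 1]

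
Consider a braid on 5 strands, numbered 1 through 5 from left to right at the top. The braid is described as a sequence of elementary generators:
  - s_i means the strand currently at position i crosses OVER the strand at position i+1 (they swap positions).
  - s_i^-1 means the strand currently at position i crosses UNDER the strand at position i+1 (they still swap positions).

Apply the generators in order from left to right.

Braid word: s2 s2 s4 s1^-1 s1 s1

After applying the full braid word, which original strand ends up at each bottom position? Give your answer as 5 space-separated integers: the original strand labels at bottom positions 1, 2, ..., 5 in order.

Gen 1 (s2): strand 2 crosses over strand 3. Perm now: [1 3 2 4 5]
Gen 2 (s2): strand 3 crosses over strand 2. Perm now: [1 2 3 4 5]
Gen 3 (s4): strand 4 crosses over strand 5. Perm now: [1 2 3 5 4]
Gen 4 (s1^-1): strand 1 crosses under strand 2. Perm now: [2 1 3 5 4]
Gen 5 (s1): strand 2 crosses over strand 1. Perm now: [1 2 3 5 4]
Gen 6 (s1): strand 1 crosses over strand 2. Perm now: [2 1 3 5 4]

Answer: 2 1 3 5 4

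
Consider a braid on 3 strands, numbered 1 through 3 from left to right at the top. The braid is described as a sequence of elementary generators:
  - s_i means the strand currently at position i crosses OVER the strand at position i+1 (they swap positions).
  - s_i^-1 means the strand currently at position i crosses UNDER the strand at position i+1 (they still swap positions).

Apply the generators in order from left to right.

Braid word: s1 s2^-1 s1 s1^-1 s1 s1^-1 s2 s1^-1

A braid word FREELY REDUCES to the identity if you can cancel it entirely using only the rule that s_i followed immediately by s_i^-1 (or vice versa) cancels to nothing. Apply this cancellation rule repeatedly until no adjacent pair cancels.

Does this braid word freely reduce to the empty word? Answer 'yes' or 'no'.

Answer: yes

Derivation:
Gen 1 (s1): push. Stack: [s1]
Gen 2 (s2^-1): push. Stack: [s1 s2^-1]
Gen 3 (s1): push. Stack: [s1 s2^-1 s1]
Gen 4 (s1^-1): cancels prior s1. Stack: [s1 s2^-1]
Gen 5 (s1): push. Stack: [s1 s2^-1 s1]
Gen 6 (s1^-1): cancels prior s1. Stack: [s1 s2^-1]
Gen 7 (s2): cancels prior s2^-1. Stack: [s1]
Gen 8 (s1^-1): cancels prior s1. Stack: []
Reduced word: (empty)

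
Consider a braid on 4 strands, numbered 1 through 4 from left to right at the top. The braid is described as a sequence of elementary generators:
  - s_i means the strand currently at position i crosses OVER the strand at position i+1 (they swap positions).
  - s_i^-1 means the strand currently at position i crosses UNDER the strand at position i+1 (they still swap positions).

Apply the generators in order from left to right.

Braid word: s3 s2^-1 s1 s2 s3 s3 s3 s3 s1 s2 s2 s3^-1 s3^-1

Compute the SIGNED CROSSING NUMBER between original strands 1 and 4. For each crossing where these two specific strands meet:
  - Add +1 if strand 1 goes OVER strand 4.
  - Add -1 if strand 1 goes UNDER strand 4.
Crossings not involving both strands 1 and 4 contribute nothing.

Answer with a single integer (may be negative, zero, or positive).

Gen 1: crossing 3x4. Both 1&4? no. Sum: 0
Gen 2: crossing 2x4. Both 1&4? no. Sum: 0
Gen 3: 1 over 4. Both 1&4? yes. Contrib: +1. Sum: 1
Gen 4: crossing 1x2. Both 1&4? no. Sum: 1
Gen 5: crossing 1x3. Both 1&4? no. Sum: 1
Gen 6: crossing 3x1. Both 1&4? no. Sum: 1
Gen 7: crossing 1x3. Both 1&4? no. Sum: 1
Gen 8: crossing 3x1. Both 1&4? no. Sum: 1
Gen 9: crossing 4x2. Both 1&4? no. Sum: 1
Gen 10: 4 over 1. Both 1&4? yes. Contrib: -1. Sum: 0
Gen 11: 1 over 4. Both 1&4? yes. Contrib: +1. Sum: 1
Gen 12: crossing 1x3. Both 1&4? no. Sum: 1
Gen 13: crossing 3x1. Both 1&4? no. Sum: 1

Answer: 1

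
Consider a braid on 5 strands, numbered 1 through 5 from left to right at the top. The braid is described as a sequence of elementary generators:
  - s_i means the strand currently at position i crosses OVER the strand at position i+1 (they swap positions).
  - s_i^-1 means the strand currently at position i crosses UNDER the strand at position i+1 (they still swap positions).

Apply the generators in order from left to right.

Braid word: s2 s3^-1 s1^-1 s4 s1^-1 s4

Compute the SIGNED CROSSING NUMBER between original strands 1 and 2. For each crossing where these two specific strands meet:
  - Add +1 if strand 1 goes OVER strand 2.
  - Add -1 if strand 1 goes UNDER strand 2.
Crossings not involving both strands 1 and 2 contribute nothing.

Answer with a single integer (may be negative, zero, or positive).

Answer: 0

Derivation:
Gen 1: crossing 2x3. Both 1&2? no. Sum: 0
Gen 2: crossing 2x4. Both 1&2? no. Sum: 0
Gen 3: crossing 1x3. Both 1&2? no. Sum: 0
Gen 4: crossing 2x5. Both 1&2? no. Sum: 0
Gen 5: crossing 3x1. Both 1&2? no. Sum: 0
Gen 6: crossing 5x2. Both 1&2? no. Sum: 0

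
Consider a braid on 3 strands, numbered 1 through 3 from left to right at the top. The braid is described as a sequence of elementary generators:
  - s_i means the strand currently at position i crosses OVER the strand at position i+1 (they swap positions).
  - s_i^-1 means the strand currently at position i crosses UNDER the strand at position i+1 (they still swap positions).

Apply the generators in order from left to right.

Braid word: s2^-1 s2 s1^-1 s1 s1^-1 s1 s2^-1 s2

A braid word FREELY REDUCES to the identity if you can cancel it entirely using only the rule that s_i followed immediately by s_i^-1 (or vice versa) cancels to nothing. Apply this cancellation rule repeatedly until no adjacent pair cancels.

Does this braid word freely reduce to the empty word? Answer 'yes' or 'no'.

Gen 1 (s2^-1): push. Stack: [s2^-1]
Gen 2 (s2): cancels prior s2^-1. Stack: []
Gen 3 (s1^-1): push. Stack: [s1^-1]
Gen 4 (s1): cancels prior s1^-1. Stack: []
Gen 5 (s1^-1): push. Stack: [s1^-1]
Gen 6 (s1): cancels prior s1^-1. Stack: []
Gen 7 (s2^-1): push. Stack: [s2^-1]
Gen 8 (s2): cancels prior s2^-1. Stack: []
Reduced word: (empty)

Answer: yes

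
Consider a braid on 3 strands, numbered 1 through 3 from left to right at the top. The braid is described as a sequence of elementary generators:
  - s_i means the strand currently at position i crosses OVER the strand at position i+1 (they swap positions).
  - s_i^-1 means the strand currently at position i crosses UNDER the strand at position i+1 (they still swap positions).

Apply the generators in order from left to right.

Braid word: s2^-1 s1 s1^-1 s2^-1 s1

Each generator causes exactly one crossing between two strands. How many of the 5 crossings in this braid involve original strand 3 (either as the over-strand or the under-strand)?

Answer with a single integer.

Gen 1: crossing 2x3. Involves strand 3? yes. Count so far: 1
Gen 2: crossing 1x3. Involves strand 3? yes. Count so far: 2
Gen 3: crossing 3x1. Involves strand 3? yes. Count so far: 3
Gen 4: crossing 3x2. Involves strand 3? yes. Count so far: 4
Gen 5: crossing 1x2. Involves strand 3? no. Count so far: 4

Answer: 4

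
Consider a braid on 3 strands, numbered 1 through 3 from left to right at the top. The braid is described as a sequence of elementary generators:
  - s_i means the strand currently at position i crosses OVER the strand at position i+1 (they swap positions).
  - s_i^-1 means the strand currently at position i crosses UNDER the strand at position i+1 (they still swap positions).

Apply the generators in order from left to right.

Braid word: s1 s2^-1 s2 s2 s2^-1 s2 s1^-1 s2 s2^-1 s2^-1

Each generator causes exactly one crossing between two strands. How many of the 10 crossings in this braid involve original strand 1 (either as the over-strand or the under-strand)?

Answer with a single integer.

Gen 1: crossing 1x2. Involves strand 1? yes. Count so far: 1
Gen 2: crossing 1x3. Involves strand 1? yes. Count so far: 2
Gen 3: crossing 3x1. Involves strand 1? yes. Count so far: 3
Gen 4: crossing 1x3. Involves strand 1? yes. Count so far: 4
Gen 5: crossing 3x1. Involves strand 1? yes. Count so far: 5
Gen 6: crossing 1x3. Involves strand 1? yes. Count so far: 6
Gen 7: crossing 2x3. Involves strand 1? no. Count so far: 6
Gen 8: crossing 2x1. Involves strand 1? yes. Count so far: 7
Gen 9: crossing 1x2. Involves strand 1? yes. Count so far: 8
Gen 10: crossing 2x1. Involves strand 1? yes. Count so far: 9

Answer: 9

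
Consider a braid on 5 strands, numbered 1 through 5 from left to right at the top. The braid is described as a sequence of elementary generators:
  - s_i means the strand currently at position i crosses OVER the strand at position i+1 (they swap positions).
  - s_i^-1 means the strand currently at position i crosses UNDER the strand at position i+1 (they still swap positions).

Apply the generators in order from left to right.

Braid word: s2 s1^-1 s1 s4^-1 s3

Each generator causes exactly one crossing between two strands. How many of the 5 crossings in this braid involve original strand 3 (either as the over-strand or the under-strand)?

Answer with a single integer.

Answer: 3

Derivation:
Gen 1: crossing 2x3. Involves strand 3? yes. Count so far: 1
Gen 2: crossing 1x3. Involves strand 3? yes. Count so far: 2
Gen 3: crossing 3x1. Involves strand 3? yes. Count so far: 3
Gen 4: crossing 4x5. Involves strand 3? no. Count so far: 3
Gen 5: crossing 2x5. Involves strand 3? no. Count so far: 3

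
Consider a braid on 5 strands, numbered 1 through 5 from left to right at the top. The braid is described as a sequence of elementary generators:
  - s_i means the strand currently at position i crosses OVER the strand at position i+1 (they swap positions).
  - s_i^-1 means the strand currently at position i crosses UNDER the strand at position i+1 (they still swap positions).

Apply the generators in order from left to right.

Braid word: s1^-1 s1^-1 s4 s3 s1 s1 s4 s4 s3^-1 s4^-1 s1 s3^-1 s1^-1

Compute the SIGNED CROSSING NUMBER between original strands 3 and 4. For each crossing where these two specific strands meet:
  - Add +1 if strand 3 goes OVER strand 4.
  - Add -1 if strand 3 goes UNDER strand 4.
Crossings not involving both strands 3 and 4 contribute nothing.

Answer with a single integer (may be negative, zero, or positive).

Gen 1: crossing 1x2. Both 3&4? no. Sum: 0
Gen 2: crossing 2x1. Both 3&4? no. Sum: 0
Gen 3: crossing 4x5. Both 3&4? no. Sum: 0
Gen 4: crossing 3x5. Both 3&4? no. Sum: 0
Gen 5: crossing 1x2. Both 3&4? no. Sum: 0
Gen 6: crossing 2x1. Both 3&4? no. Sum: 0
Gen 7: 3 over 4. Both 3&4? yes. Contrib: +1. Sum: 1
Gen 8: 4 over 3. Both 3&4? yes. Contrib: -1. Sum: 0
Gen 9: crossing 5x3. Both 3&4? no. Sum: 0
Gen 10: crossing 5x4. Both 3&4? no. Sum: 0
Gen 11: crossing 1x2. Both 3&4? no. Sum: 0
Gen 12: 3 under 4. Both 3&4? yes. Contrib: -1. Sum: -1
Gen 13: crossing 2x1. Both 3&4? no. Sum: -1

Answer: -1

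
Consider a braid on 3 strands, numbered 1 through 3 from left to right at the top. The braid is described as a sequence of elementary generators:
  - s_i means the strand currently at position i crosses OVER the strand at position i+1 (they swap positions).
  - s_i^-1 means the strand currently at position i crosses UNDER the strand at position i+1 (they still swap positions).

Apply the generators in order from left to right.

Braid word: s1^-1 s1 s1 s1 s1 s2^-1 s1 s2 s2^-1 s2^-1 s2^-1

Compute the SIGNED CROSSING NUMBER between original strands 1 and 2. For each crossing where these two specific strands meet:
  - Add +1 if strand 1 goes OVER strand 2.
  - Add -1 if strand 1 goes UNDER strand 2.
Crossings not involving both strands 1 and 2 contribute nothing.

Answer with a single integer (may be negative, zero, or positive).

Gen 1: 1 under 2. Both 1&2? yes. Contrib: -1. Sum: -1
Gen 2: 2 over 1. Both 1&2? yes. Contrib: -1. Sum: -2
Gen 3: 1 over 2. Both 1&2? yes. Contrib: +1. Sum: -1
Gen 4: 2 over 1. Both 1&2? yes. Contrib: -1. Sum: -2
Gen 5: 1 over 2. Both 1&2? yes. Contrib: +1. Sum: -1
Gen 6: crossing 1x3. Both 1&2? no. Sum: -1
Gen 7: crossing 2x3. Both 1&2? no. Sum: -1
Gen 8: 2 over 1. Both 1&2? yes. Contrib: -1. Sum: -2
Gen 9: 1 under 2. Both 1&2? yes. Contrib: -1. Sum: -3
Gen 10: 2 under 1. Both 1&2? yes. Contrib: +1. Sum: -2
Gen 11: 1 under 2. Both 1&2? yes. Contrib: -1. Sum: -3

Answer: -3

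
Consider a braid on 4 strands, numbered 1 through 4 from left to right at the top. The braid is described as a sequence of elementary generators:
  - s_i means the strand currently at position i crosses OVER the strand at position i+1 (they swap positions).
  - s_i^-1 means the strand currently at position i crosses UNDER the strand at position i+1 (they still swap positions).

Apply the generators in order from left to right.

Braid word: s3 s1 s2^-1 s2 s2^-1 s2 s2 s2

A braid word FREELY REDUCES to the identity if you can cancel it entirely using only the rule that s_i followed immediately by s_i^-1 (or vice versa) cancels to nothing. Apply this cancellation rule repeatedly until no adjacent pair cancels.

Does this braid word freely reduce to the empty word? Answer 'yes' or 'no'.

Gen 1 (s3): push. Stack: [s3]
Gen 2 (s1): push. Stack: [s3 s1]
Gen 3 (s2^-1): push. Stack: [s3 s1 s2^-1]
Gen 4 (s2): cancels prior s2^-1. Stack: [s3 s1]
Gen 5 (s2^-1): push. Stack: [s3 s1 s2^-1]
Gen 6 (s2): cancels prior s2^-1. Stack: [s3 s1]
Gen 7 (s2): push. Stack: [s3 s1 s2]
Gen 8 (s2): push. Stack: [s3 s1 s2 s2]
Reduced word: s3 s1 s2 s2

Answer: no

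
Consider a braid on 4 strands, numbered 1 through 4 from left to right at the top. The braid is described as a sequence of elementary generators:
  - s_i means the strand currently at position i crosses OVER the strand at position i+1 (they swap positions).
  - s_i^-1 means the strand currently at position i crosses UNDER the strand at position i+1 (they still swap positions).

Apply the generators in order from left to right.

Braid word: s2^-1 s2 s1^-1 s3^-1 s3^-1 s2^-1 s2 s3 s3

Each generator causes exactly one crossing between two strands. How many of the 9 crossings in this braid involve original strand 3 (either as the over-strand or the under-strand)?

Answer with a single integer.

Answer: 8

Derivation:
Gen 1: crossing 2x3. Involves strand 3? yes. Count so far: 1
Gen 2: crossing 3x2. Involves strand 3? yes. Count so far: 2
Gen 3: crossing 1x2. Involves strand 3? no. Count so far: 2
Gen 4: crossing 3x4. Involves strand 3? yes. Count so far: 3
Gen 5: crossing 4x3. Involves strand 3? yes. Count so far: 4
Gen 6: crossing 1x3. Involves strand 3? yes. Count so far: 5
Gen 7: crossing 3x1. Involves strand 3? yes. Count so far: 6
Gen 8: crossing 3x4. Involves strand 3? yes. Count so far: 7
Gen 9: crossing 4x3. Involves strand 3? yes. Count so far: 8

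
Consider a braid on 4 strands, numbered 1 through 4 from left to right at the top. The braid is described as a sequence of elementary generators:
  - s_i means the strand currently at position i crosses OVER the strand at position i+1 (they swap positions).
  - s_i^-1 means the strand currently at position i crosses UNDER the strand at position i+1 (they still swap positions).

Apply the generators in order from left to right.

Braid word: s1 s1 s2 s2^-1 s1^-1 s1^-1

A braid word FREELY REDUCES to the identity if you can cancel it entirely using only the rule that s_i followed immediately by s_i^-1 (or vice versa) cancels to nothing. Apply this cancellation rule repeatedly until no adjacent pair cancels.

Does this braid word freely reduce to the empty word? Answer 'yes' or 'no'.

Gen 1 (s1): push. Stack: [s1]
Gen 2 (s1): push. Stack: [s1 s1]
Gen 3 (s2): push. Stack: [s1 s1 s2]
Gen 4 (s2^-1): cancels prior s2. Stack: [s1 s1]
Gen 5 (s1^-1): cancels prior s1. Stack: [s1]
Gen 6 (s1^-1): cancels prior s1. Stack: []
Reduced word: (empty)

Answer: yes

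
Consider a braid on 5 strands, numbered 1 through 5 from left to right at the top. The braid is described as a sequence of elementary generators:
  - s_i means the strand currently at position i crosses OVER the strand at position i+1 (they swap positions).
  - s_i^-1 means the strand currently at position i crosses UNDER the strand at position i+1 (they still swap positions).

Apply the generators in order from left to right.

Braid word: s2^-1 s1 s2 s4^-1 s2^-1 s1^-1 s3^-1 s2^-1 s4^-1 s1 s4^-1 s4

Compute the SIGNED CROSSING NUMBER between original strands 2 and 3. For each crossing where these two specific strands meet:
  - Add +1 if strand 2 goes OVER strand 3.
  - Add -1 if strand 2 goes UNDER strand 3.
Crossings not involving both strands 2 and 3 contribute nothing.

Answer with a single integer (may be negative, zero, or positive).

Gen 1: 2 under 3. Both 2&3? yes. Contrib: -1. Sum: -1
Gen 2: crossing 1x3. Both 2&3? no. Sum: -1
Gen 3: crossing 1x2. Both 2&3? no. Sum: -1
Gen 4: crossing 4x5. Both 2&3? no. Sum: -1
Gen 5: crossing 2x1. Both 2&3? no. Sum: -1
Gen 6: crossing 3x1. Both 2&3? no. Sum: -1
Gen 7: crossing 2x5. Both 2&3? no. Sum: -1
Gen 8: crossing 3x5. Both 2&3? no. Sum: -1
Gen 9: crossing 2x4. Both 2&3? no. Sum: -1
Gen 10: crossing 1x5. Both 2&3? no. Sum: -1
Gen 11: crossing 4x2. Both 2&3? no. Sum: -1
Gen 12: crossing 2x4. Both 2&3? no. Sum: -1

Answer: -1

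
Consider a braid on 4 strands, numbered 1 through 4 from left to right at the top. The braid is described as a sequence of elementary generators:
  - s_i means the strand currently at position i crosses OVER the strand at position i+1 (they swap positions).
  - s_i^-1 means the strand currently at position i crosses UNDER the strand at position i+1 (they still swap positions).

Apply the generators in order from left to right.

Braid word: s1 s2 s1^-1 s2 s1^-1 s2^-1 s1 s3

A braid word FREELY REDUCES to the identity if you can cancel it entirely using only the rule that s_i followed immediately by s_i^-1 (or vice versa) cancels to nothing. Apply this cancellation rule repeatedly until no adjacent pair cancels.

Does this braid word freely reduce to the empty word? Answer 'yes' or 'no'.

Gen 1 (s1): push. Stack: [s1]
Gen 2 (s2): push. Stack: [s1 s2]
Gen 3 (s1^-1): push. Stack: [s1 s2 s1^-1]
Gen 4 (s2): push. Stack: [s1 s2 s1^-1 s2]
Gen 5 (s1^-1): push. Stack: [s1 s2 s1^-1 s2 s1^-1]
Gen 6 (s2^-1): push. Stack: [s1 s2 s1^-1 s2 s1^-1 s2^-1]
Gen 7 (s1): push. Stack: [s1 s2 s1^-1 s2 s1^-1 s2^-1 s1]
Gen 8 (s3): push. Stack: [s1 s2 s1^-1 s2 s1^-1 s2^-1 s1 s3]
Reduced word: s1 s2 s1^-1 s2 s1^-1 s2^-1 s1 s3

Answer: no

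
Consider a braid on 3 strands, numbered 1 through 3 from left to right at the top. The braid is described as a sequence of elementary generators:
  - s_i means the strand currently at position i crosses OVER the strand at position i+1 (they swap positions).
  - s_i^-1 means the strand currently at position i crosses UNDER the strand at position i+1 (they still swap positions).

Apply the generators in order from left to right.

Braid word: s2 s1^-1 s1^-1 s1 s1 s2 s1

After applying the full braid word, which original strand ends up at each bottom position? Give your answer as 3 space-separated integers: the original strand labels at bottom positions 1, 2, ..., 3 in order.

Gen 1 (s2): strand 2 crosses over strand 3. Perm now: [1 3 2]
Gen 2 (s1^-1): strand 1 crosses under strand 3. Perm now: [3 1 2]
Gen 3 (s1^-1): strand 3 crosses under strand 1. Perm now: [1 3 2]
Gen 4 (s1): strand 1 crosses over strand 3. Perm now: [3 1 2]
Gen 5 (s1): strand 3 crosses over strand 1. Perm now: [1 3 2]
Gen 6 (s2): strand 3 crosses over strand 2. Perm now: [1 2 3]
Gen 7 (s1): strand 1 crosses over strand 2. Perm now: [2 1 3]

Answer: 2 1 3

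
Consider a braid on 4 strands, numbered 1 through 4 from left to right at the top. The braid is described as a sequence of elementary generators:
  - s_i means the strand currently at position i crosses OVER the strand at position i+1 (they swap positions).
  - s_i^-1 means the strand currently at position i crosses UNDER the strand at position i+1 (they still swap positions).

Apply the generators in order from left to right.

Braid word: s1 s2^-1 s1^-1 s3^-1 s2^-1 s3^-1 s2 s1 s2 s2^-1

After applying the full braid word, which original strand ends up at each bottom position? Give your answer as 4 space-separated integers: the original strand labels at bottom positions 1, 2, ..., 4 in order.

Answer: 1 3 4 2

Derivation:
Gen 1 (s1): strand 1 crosses over strand 2. Perm now: [2 1 3 4]
Gen 2 (s2^-1): strand 1 crosses under strand 3. Perm now: [2 3 1 4]
Gen 3 (s1^-1): strand 2 crosses under strand 3. Perm now: [3 2 1 4]
Gen 4 (s3^-1): strand 1 crosses under strand 4. Perm now: [3 2 4 1]
Gen 5 (s2^-1): strand 2 crosses under strand 4. Perm now: [3 4 2 1]
Gen 6 (s3^-1): strand 2 crosses under strand 1. Perm now: [3 4 1 2]
Gen 7 (s2): strand 4 crosses over strand 1. Perm now: [3 1 4 2]
Gen 8 (s1): strand 3 crosses over strand 1. Perm now: [1 3 4 2]
Gen 9 (s2): strand 3 crosses over strand 4. Perm now: [1 4 3 2]
Gen 10 (s2^-1): strand 4 crosses under strand 3. Perm now: [1 3 4 2]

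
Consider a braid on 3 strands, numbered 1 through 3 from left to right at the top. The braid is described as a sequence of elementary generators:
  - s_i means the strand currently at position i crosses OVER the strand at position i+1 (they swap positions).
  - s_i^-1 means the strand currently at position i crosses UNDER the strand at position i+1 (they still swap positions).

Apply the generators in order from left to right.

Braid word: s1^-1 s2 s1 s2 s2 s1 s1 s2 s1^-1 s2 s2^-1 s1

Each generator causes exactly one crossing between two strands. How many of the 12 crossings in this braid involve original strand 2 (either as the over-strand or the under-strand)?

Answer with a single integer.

Answer: 9

Derivation:
Gen 1: crossing 1x2. Involves strand 2? yes. Count so far: 1
Gen 2: crossing 1x3. Involves strand 2? no. Count so far: 1
Gen 3: crossing 2x3. Involves strand 2? yes. Count so far: 2
Gen 4: crossing 2x1. Involves strand 2? yes. Count so far: 3
Gen 5: crossing 1x2. Involves strand 2? yes. Count so far: 4
Gen 6: crossing 3x2. Involves strand 2? yes. Count so far: 5
Gen 7: crossing 2x3. Involves strand 2? yes. Count so far: 6
Gen 8: crossing 2x1. Involves strand 2? yes. Count so far: 7
Gen 9: crossing 3x1. Involves strand 2? no. Count so far: 7
Gen 10: crossing 3x2. Involves strand 2? yes. Count so far: 8
Gen 11: crossing 2x3. Involves strand 2? yes. Count so far: 9
Gen 12: crossing 1x3. Involves strand 2? no. Count so far: 9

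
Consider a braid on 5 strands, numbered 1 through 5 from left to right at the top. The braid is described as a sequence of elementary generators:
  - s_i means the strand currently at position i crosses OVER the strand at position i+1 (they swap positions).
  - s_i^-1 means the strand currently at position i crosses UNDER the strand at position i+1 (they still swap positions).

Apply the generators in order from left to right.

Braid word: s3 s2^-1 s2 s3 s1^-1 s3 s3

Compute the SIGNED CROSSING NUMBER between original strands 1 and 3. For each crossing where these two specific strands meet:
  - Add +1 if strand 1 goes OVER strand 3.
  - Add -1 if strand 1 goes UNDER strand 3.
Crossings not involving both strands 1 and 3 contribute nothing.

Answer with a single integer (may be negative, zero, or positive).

Gen 1: crossing 3x4. Both 1&3? no. Sum: 0
Gen 2: crossing 2x4. Both 1&3? no. Sum: 0
Gen 3: crossing 4x2. Both 1&3? no. Sum: 0
Gen 4: crossing 4x3. Both 1&3? no. Sum: 0
Gen 5: crossing 1x2. Both 1&3? no. Sum: 0
Gen 6: crossing 3x4. Both 1&3? no. Sum: 0
Gen 7: crossing 4x3. Both 1&3? no. Sum: 0

Answer: 0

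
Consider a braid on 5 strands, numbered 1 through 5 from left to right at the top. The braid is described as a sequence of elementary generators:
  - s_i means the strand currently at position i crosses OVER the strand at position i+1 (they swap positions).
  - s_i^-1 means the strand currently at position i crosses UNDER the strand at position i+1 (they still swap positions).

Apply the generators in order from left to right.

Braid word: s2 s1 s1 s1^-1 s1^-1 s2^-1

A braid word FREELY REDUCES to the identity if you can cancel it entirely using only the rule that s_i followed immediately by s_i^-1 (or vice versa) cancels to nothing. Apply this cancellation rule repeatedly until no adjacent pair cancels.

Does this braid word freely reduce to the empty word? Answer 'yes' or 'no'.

Gen 1 (s2): push. Stack: [s2]
Gen 2 (s1): push. Stack: [s2 s1]
Gen 3 (s1): push. Stack: [s2 s1 s1]
Gen 4 (s1^-1): cancels prior s1. Stack: [s2 s1]
Gen 5 (s1^-1): cancels prior s1. Stack: [s2]
Gen 6 (s2^-1): cancels prior s2. Stack: []
Reduced word: (empty)

Answer: yes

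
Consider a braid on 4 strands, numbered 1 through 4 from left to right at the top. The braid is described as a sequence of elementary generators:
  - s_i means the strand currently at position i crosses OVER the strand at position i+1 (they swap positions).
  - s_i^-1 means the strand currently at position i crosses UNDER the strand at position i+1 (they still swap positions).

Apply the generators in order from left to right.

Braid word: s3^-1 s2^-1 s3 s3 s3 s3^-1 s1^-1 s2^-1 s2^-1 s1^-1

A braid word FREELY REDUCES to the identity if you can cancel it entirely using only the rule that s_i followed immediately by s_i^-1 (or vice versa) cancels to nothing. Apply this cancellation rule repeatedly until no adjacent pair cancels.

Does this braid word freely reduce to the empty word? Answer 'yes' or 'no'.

Answer: no

Derivation:
Gen 1 (s3^-1): push. Stack: [s3^-1]
Gen 2 (s2^-1): push. Stack: [s3^-1 s2^-1]
Gen 3 (s3): push. Stack: [s3^-1 s2^-1 s3]
Gen 4 (s3): push. Stack: [s3^-1 s2^-1 s3 s3]
Gen 5 (s3): push. Stack: [s3^-1 s2^-1 s3 s3 s3]
Gen 6 (s3^-1): cancels prior s3. Stack: [s3^-1 s2^-1 s3 s3]
Gen 7 (s1^-1): push. Stack: [s3^-1 s2^-1 s3 s3 s1^-1]
Gen 8 (s2^-1): push. Stack: [s3^-1 s2^-1 s3 s3 s1^-1 s2^-1]
Gen 9 (s2^-1): push. Stack: [s3^-1 s2^-1 s3 s3 s1^-1 s2^-1 s2^-1]
Gen 10 (s1^-1): push. Stack: [s3^-1 s2^-1 s3 s3 s1^-1 s2^-1 s2^-1 s1^-1]
Reduced word: s3^-1 s2^-1 s3 s3 s1^-1 s2^-1 s2^-1 s1^-1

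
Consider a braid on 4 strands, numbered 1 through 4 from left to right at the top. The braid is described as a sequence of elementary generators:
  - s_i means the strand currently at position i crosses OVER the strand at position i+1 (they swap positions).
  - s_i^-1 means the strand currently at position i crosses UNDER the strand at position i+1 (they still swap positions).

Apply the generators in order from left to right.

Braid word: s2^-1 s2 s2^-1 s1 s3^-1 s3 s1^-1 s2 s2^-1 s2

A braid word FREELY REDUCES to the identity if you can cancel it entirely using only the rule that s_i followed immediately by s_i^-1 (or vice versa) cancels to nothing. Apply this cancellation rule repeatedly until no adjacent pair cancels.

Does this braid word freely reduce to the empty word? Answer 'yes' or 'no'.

Answer: yes

Derivation:
Gen 1 (s2^-1): push. Stack: [s2^-1]
Gen 2 (s2): cancels prior s2^-1. Stack: []
Gen 3 (s2^-1): push. Stack: [s2^-1]
Gen 4 (s1): push. Stack: [s2^-1 s1]
Gen 5 (s3^-1): push. Stack: [s2^-1 s1 s3^-1]
Gen 6 (s3): cancels prior s3^-1. Stack: [s2^-1 s1]
Gen 7 (s1^-1): cancels prior s1. Stack: [s2^-1]
Gen 8 (s2): cancels prior s2^-1. Stack: []
Gen 9 (s2^-1): push. Stack: [s2^-1]
Gen 10 (s2): cancels prior s2^-1. Stack: []
Reduced word: (empty)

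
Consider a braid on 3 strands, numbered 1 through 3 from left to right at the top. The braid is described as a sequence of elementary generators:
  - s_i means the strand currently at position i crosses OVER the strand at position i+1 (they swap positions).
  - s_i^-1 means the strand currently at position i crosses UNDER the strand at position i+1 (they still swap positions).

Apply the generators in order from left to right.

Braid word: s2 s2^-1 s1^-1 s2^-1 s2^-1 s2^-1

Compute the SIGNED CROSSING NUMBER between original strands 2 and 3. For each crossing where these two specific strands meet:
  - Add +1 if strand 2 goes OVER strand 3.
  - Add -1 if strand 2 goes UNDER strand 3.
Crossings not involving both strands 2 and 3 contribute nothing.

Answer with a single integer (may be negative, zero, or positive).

Gen 1: 2 over 3. Both 2&3? yes. Contrib: +1. Sum: 1
Gen 2: 3 under 2. Both 2&3? yes. Contrib: +1. Sum: 2
Gen 3: crossing 1x2. Both 2&3? no. Sum: 2
Gen 4: crossing 1x3. Both 2&3? no. Sum: 2
Gen 5: crossing 3x1. Both 2&3? no. Sum: 2
Gen 6: crossing 1x3. Both 2&3? no. Sum: 2

Answer: 2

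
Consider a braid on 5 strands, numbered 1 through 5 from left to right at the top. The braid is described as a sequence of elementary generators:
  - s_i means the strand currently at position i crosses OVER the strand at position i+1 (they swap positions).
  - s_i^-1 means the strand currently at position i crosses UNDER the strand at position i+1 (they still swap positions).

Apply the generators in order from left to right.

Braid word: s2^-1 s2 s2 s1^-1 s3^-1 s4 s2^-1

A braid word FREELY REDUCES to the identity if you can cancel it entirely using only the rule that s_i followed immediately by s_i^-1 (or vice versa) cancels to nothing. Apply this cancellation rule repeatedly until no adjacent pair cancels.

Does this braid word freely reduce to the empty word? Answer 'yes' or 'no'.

Gen 1 (s2^-1): push. Stack: [s2^-1]
Gen 2 (s2): cancels prior s2^-1. Stack: []
Gen 3 (s2): push. Stack: [s2]
Gen 4 (s1^-1): push. Stack: [s2 s1^-1]
Gen 5 (s3^-1): push. Stack: [s2 s1^-1 s3^-1]
Gen 6 (s4): push. Stack: [s2 s1^-1 s3^-1 s4]
Gen 7 (s2^-1): push. Stack: [s2 s1^-1 s3^-1 s4 s2^-1]
Reduced word: s2 s1^-1 s3^-1 s4 s2^-1

Answer: no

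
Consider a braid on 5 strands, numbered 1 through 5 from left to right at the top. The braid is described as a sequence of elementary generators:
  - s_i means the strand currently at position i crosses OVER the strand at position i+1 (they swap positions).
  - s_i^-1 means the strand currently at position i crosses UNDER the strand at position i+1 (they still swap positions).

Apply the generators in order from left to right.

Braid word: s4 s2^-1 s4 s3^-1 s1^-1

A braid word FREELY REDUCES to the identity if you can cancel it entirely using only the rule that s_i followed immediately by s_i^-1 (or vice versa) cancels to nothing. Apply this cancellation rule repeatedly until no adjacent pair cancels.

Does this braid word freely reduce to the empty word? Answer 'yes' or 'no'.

Answer: no

Derivation:
Gen 1 (s4): push. Stack: [s4]
Gen 2 (s2^-1): push. Stack: [s4 s2^-1]
Gen 3 (s4): push. Stack: [s4 s2^-1 s4]
Gen 4 (s3^-1): push. Stack: [s4 s2^-1 s4 s3^-1]
Gen 5 (s1^-1): push. Stack: [s4 s2^-1 s4 s3^-1 s1^-1]
Reduced word: s4 s2^-1 s4 s3^-1 s1^-1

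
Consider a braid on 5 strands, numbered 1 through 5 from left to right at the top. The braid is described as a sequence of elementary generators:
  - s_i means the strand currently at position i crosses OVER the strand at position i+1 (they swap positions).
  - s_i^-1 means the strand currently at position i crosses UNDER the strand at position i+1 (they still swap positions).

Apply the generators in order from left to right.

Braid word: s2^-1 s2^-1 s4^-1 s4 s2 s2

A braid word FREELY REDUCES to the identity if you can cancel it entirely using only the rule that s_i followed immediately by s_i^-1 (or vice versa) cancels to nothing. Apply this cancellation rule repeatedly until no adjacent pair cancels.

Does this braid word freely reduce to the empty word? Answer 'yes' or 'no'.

Gen 1 (s2^-1): push. Stack: [s2^-1]
Gen 2 (s2^-1): push. Stack: [s2^-1 s2^-1]
Gen 3 (s4^-1): push. Stack: [s2^-1 s2^-1 s4^-1]
Gen 4 (s4): cancels prior s4^-1. Stack: [s2^-1 s2^-1]
Gen 5 (s2): cancels prior s2^-1. Stack: [s2^-1]
Gen 6 (s2): cancels prior s2^-1. Stack: []
Reduced word: (empty)

Answer: yes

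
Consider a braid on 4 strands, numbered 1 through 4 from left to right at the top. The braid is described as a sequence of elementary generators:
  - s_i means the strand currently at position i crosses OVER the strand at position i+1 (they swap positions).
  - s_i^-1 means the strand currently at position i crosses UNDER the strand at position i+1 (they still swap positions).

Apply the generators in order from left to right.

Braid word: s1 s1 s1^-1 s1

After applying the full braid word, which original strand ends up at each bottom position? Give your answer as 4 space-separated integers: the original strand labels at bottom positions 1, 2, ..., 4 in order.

Gen 1 (s1): strand 1 crosses over strand 2. Perm now: [2 1 3 4]
Gen 2 (s1): strand 2 crosses over strand 1. Perm now: [1 2 3 4]
Gen 3 (s1^-1): strand 1 crosses under strand 2. Perm now: [2 1 3 4]
Gen 4 (s1): strand 2 crosses over strand 1. Perm now: [1 2 3 4]

Answer: 1 2 3 4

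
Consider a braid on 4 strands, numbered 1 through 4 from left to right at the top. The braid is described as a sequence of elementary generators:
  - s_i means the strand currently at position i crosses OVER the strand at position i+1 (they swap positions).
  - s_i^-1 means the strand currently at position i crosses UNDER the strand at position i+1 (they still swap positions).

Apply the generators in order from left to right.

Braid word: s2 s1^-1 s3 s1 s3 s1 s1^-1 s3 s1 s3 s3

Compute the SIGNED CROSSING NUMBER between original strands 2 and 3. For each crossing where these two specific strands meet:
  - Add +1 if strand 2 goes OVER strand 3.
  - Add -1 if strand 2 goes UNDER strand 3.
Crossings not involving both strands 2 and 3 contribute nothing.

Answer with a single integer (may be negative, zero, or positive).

Answer: 1

Derivation:
Gen 1: 2 over 3. Both 2&3? yes. Contrib: +1. Sum: 1
Gen 2: crossing 1x3. Both 2&3? no. Sum: 1
Gen 3: crossing 2x4. Both 2&3? no. Sum: 1
Gen 4: crossing 3x1. Both 2&3? no. Sum: 1
Gen 5: crossing 4x2. Both 2&3? no. Sum: 1
Gen 6: crossing 1x3. Both 2&3? no. Sum: 1
Gen 7: crossing 3x1. Both 2&3? no. Sum: 1
Gen 8: crossing 2x4. Both 2&3? no. Sum: 1
Gen 9: crossing 1x3. Both 2&3? no. Sum: 1
Gen 10: crossing 4x2. Both 2&3? no. Sum: 1
Gen 11: crossing 2x4. Both 2&3? no. Sum: 1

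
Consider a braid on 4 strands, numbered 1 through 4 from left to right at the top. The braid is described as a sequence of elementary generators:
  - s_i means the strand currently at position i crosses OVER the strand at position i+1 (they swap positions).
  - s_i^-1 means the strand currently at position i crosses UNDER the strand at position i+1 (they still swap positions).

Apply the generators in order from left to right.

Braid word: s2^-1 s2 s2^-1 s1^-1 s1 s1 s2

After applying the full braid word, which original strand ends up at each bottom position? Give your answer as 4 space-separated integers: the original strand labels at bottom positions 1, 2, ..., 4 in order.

Answer: 3 2 1 4

Derivation:
Gen 1 (s2^-1): strand 2 crosses under strand 3. Perm now: [1 3 2 4]
Gen 2 (s2): strand 3 crosses over strand 2. Perm now: [1 2 3 4]
Gen 3 (s2^-1): strand 2 crosses under strand 3. Perm now: [1 3 2 4]
Gen 4 (s1^-1): strand 1 crosses under strand 3. Perm now: [3 1 2 4]
Gen 5 (s1): strand 3 crosses over strand 1. Perm now: [1 3 2 4]
Gen 6 (s1): strand 1 crosses over strand 3. Perm now: [3 1 2 4]
Gen 7 (s2): strand 1 crosses over strand 2. Perm now: [3 2 1 4]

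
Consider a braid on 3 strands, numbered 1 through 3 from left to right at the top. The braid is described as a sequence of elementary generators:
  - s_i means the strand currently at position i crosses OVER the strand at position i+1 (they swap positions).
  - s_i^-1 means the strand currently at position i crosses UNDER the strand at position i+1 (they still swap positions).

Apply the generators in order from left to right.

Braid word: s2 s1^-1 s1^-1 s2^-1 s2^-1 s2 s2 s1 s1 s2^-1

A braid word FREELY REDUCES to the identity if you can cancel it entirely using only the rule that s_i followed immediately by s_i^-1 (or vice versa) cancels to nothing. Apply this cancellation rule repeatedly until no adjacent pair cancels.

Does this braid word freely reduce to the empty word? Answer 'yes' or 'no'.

Gen 1 (s2): push. Stack: [s2]
Gen 2 (s1^-1): push. Stack: [s2 s1^-1]
Gen 3 (s1^-1): push. Stack: [s2 s1^-1 s1^-1]
Gen 4 (s2^-1): push. Stack: [s2 s1^-1 s1^-1 s2^-1]
Gen 5 (s2^-1): push. Stack: [s2 s1^-1 s1^-1 s2^-1 s2^-1]
Gen 6 (s2): cancels prior s2^-1. Stack: [s2 s1^-1 s1^-1 s2^-1]
Gen 7 (s2): cancels prior s2^-1. Stack: [s2 s1^-1 s1^-1]
Gen 8 (s1): cancels prior s1^-1. Stack: [s2 s1^-1]
Gen 9 (s1): cancels prior s1^-1. Stack: [s2]
Gen 10 (s2^-1): cancels prior s2. Stack: []
Reduced word: (empty)

Answer: yes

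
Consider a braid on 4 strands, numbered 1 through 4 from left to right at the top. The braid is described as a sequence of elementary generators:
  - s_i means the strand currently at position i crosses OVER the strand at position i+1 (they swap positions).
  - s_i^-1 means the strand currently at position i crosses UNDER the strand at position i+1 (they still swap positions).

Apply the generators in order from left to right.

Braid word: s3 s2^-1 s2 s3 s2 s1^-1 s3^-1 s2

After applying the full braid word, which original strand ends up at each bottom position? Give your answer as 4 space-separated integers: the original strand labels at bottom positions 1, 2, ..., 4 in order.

Answer: 3 4 1 2

Derivation:
Gen 1 (s3): strand 3 crosses over strand 4. Perm now: [1 2 4 3]
Gen 2 (s2^-1): strand 2 crosses under strand 4. Perm now: [1 4 2 3]
Gen 3 (s2): strand 4 crosses over strand 2. Perm now: [1 2 4 3]
Gen 4 (s3): strand 4 crosses over strand 3. Perm now: [1 2 3 4]
Gen 5 (s2): strand 2 crosses over strand 3. Perm now: [1 3 2 4]
Gen 6 (s1^-1): strand 1 crosses under strand 3. Perm now: [3 1 2 4]
Gen 7 (s3^-1): strand 2 crosses under strand 4. Perm now: [3 1 4 2]
Gen 8 (s2): strand 1 crosses over strand 4. Perm now: [3 4 1 2]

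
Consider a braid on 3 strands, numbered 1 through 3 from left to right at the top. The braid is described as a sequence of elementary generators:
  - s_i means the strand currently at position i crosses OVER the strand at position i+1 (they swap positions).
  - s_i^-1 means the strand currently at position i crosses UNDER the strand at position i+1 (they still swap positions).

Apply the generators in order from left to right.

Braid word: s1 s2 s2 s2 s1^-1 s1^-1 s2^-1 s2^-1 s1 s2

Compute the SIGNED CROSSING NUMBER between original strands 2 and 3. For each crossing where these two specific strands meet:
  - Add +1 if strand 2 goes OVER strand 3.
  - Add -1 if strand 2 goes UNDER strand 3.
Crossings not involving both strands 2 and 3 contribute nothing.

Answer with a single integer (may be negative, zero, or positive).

Gen 1: crossing 1x2. Both 2&3? no. Sum: 0
Gen 2: crossing 1x3. Both 2&3? no. Sum: 0
Gen 3: crossing 3x1. Both 2&3? no. Sum: 0
Gen 4: crossing 1x3. Both 2&3? no. Sum: 0
Gen 5: 2 under 3. Both 2&3? yes. Contrib: -1. Sum: -1
Gen 6: 3 under 2. Both 2&3? yes. Contrib: +1. Sum: 0
Gen 7: crossing 3x1. Both 2&3? no. Sum: 0
Gen 8: crossing 1x3. Both 2&3? no. Sum: 0
Gen 9: 2 over 3. Both 2&3? yes. Contrib: +1. Sum: 1
Gen 10: crossing 2x1. Both 2&3? no. Sum: 1

Answer: 1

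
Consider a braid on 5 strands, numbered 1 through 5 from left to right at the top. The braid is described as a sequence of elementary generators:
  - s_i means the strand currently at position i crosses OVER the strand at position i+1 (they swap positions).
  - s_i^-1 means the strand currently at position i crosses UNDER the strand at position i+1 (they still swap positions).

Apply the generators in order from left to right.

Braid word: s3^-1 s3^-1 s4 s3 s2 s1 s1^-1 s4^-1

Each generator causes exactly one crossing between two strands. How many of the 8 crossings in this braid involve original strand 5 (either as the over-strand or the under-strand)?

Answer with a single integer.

Answer: 5

Derivation:
Gen 1: crossing 3x4. Involves strand 5? no. Count so far: 0
Gen 2: crossing 4x3. Involves strand 5? no. Count so far: 0
Gen 3: crossing 4x5. Involves strand 5? yes. Count so far: 1
Gen 4: crossing 3x5. Involves strand 5? yes. Count so far: 2
Gen 5: crossing 2x5. Involves strand 5? yes. Count so far: 3
Gen 6: crossing 1x5. Involves strand 5? yes. Count so far: 4
Gen 7: crossing 5x1. Involves strand 5? yes. Count so far: 5
Gen 8: crossing 3x4. Involves strand 5? no. Count so far: 5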